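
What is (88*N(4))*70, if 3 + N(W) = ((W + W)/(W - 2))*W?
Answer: 80080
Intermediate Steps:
N(W) = -3 + 2*W²/(-2 + W) (N(W) = -3 + ((W + W)/(W - 2))*W = -3 + ((2*W)/(-2 + W))*W = -3 + (2*W/(-2 + W))*W = -3 + 2*W²/(-2 + W))
(88*N(4))*70 = (88*((6 - 3*4 + 2*4²)/(-2 + 4)))*70 = (88*((6 - 12 + 2*16)/2))*70 = (88*((6 - 12 + 32)/2))*70 = (88*((½)*26))*70 = (88*13)*70 = 1144*70 = 80080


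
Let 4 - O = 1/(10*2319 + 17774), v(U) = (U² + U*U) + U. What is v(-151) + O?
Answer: 1862018619/40964 ≈ 45455.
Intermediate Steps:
v(U) = U + 2*U² (v(U) = (U² + U²) + U = 2*U² + U = U + 2*U²)
O = 163855/40964 (O = 4 - 1/(10*2319 + 17774) = 4 - 1/(23190 + 17774) = 4 - 1/40964 = 163855/40964 ≈ 4.0000)
v(-151) + O = -151*(1 + 2*(-151)) + 163855/40964 = -151*(1 - 302) + 163855/40964 = -151*(-301) + 163855/40964 = 45451 + 163855/40964 = 1862018619/40964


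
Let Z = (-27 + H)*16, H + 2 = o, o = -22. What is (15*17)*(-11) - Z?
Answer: -1989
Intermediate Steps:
H = -24 (H = -2 - 22 = -24)
Z = -816 (Z = (-27 - 24)*16 = -51*16 = -816)
(15*17)*(-11) - Z = (15*17)*(-11) - 1*(-816) = 255*(-11) + 816 = -2805 + 816 = -1989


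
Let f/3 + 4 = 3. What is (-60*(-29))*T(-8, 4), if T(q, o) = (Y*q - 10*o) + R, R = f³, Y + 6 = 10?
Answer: -172260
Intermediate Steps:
f = -3 (f = -12 + 3*3 = -12 + 9 = -3)
Y = 4 (Y = -6 + 10 = 4)
R = -27 (R = (-3)³ = -27)
T(q, o) = -27 - 10*o + 4*q (T(q, o) = (4*q - 10*o) - 27 = (-10*o + 4*q) - 27 = -27 - 10*o + 4*q)
(-60*(-29))*T(-8, 4) = (-60*(-29))*(-27 - 10*4 + 4*(-8)) = 1740*(-27 - 40 - 32) = 1740*(-99) = -172260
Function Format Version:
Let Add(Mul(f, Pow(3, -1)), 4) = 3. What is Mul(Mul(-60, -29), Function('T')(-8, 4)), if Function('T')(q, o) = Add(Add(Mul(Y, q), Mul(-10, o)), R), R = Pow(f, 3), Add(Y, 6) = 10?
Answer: -172260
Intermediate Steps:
f = -3 (f = Add(-12, Mul(3, 3)) = Add(-12, 9) = -3)
Y = 4 (Y = Add(-6, 10) = 4)
R = -27 (R = Pow(-3, 3) = -27)
Function('T')(q, o) = Add(-27, Mul(-10, o), Mul(4, q)) (Function('T')(q, o) = Add(Add(Mul(4, q), Mul(-10, o)), -27) = Add(Add(Mul(-10, o), Mul(4, q)), -27) = Add(-27, Mul(-10, o), Mul(4, q)))
Mul(Mul(-60, -29), Function('T')(-8, 4)) = Mul(Mul(-60, -29), Add(-27, Mul(-10, 4), Mul(4, -8))) = Mul(1740, Add(-27, -40, -32)) = Mul(1740, -99) = -172260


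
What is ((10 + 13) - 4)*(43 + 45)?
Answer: 1672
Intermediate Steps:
((10 + 13) - 4)*(43 + 45) = (23 - 4)*88 = 19*88 = 1672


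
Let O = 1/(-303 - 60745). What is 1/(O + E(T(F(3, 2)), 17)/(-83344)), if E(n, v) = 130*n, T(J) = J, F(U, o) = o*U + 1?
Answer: -158999516/1738657 ≈ -91.450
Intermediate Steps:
F(U, o) = 1 + U*o (F(U, o) = U*o + 1 = 1 + U*o)
O = -1/61048 (O = 1/(-61048) = -1/61048 ≈ -1.6381e-5)
1/(O + E(T(F(3, 2)), 17)/(-83344)) = 1/(-1/61048 + (130*(1 + 3*2))/(-83344)) = 1/(-1/61048 + (130*(1 + 6))*(-1/83344)) = 1/(-1/61048 + (130*7)*(-1/83344)) = 1/(-1/61048 + 910*(-1/83344)) = 1/(-1/61048 - 455/41672) = 1/(-1738657/158999516) = -158999516/1738657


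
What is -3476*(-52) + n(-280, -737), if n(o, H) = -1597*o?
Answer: 627912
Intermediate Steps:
-3476*(-52) + n(-280, -737) = -3476*(-52) - 1597*(-280) = 180752 + 447160 = 627912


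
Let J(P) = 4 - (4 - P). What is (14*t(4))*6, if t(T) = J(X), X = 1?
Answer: 84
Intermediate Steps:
J(P) = P (J(P) = 4 + (-4 + P) = P)
t(T) = 1
(14*t(4))*6 = (14*1)*6 = 14*6 = 84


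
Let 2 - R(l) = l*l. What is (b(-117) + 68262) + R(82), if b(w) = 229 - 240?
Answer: 61529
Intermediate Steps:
b(w) = -11
R(l) = 2 - l² (R(l) = 2 - l*l = 2 - l²)
(b(-117) + 68262) + R(82) = (-11 + 68262) + (2 - 1*82²) = 68251 + (2 - 1*6724) = 68251 + (2 - 6724) = 68251 - 6722 = 61529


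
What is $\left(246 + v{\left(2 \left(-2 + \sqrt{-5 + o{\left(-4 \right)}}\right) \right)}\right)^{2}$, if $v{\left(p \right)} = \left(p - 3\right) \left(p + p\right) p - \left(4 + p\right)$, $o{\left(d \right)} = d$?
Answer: $1032928 + 938904 i \approx 1.0329 \cdot 10^{6} + 9.389 \cdot 10^{5} i$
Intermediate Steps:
$v{\left(p \right)} = -4 - p + 2 p^{2} \left(-3 + p\right)$ ($v{\left(p \right)} = \left(-3 + p\right) 2 p p - \left(4 + p\right) = 2 p \left(-3 + p\right) p - \left(4 + p\right) = 2 p^{2} \left(-3 + p\right) - \left(4 + p\right) = -4 - p + 2 p^{2} \left(-3 + p\right)$)
$\left(246 + v{\left(2 \left(-2 + \sqrt{-5 + o{\left(-4 \right)}}\right) \right)}\right)^{2} = \left(246 - \left(4 - 2 \cdot 8 \left(-2 + \sqrt{-5 - 4}\right)^{3} + 2 \left(-2 + \sqrt{-5 - 4}\right) + 6 \cdot 4 \left(-2 + \sqrt{-5 - 4}\right)^{2}\right)\right)^{2} = \left(246 - \left(4 - 2 \cdot 8 \left(-2 + \sqrt{-9}\right)^{3} + 2 \left(-2 + \sqrt{-9}\right) + 6 \cdot 4 \left(-2 + \sqrt{-9}\right)^{2}\right)\right)^{2} = \left(246 - \left(4 - 2 \cdot 8 \left(-2 + 3 i\right)^{3} + 2 \left(-2 + 3 i\right) + 6 \cdot 4 \left(-2 + 3 i\right)^{2}\right)\right)^{2} = \left(246 - \left(- 2 \left(-4 + 6 i\right)^{3} + 6 i + 6 \left(-4 + 6 i\right)^{2}\right)\right)^{2} = \left(246 - 6 i - 6 \left(-4 + 6 i\right)^{2} + 2 \left(-4 + 6 i\right)^{3}\right)^{2}$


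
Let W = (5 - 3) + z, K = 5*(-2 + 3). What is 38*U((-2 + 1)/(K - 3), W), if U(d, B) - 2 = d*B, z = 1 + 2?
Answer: -19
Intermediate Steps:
z = 3
K = 5 (K = 5*1 = 5)
W = 5 (W = (5 - 3) + 3 = 2 + 3 = 5)
U(d, B) = 2 + B*d (U(d, B) = 2 + d*B = 2 + B*d)
38*U((-2 + 1)/(K - 3), W) = 38*(2 + 5*((-2 + 1)/(5 - 3))) = 38*(2 + 5*(-1/2)) = 38*(2 - 5/2) = 38*(-1/2) = -19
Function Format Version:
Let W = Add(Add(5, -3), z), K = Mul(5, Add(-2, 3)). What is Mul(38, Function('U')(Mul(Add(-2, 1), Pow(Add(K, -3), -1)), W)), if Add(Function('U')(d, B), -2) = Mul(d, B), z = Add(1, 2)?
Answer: -19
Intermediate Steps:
z = 3
K = 5 (K = Mul(5, 1) = 5)
W = 5 (W = Add(Add(5, -3), 3) = Add(2, 3) = 5)
Function('U')(d, B) = Add(2, Mul(B, d)) (Function('U')(d, B) = Add(2, Mul(d, B)) = Add(2, Mul(B, d)))
Mul(38, Function('U')(Mul(Add(-2, 1), Pow(Add(K, -3), -1)), W)) = Mul(38, Add(2, Mul(5, Mul(Add(-2, 1), Pow(Add(5, -3), -1))))) = Mul(38, Add(2, Mul(5, Mul(-1, Pow(2, -1))))) = Mul(38, Add(2, Mul(5, Mul(-1, Rational(1, 2))))) = Mul(38, Add(2, Mul(5, Rational(-1, 2)))) = Mul(38, Add(2, Rational(-5, 2))) = Mul(38, Rational(-1, 2)) = -19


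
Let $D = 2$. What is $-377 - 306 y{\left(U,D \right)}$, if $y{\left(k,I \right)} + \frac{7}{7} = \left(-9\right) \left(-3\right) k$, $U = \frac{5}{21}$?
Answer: $- \frac{14267}{7} \approx -2038.1$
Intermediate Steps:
$U = \frac{5}{21}$ ($U = 5 \cdot \frac{1}{21} = \frac{5}{21} \approx 0.2381$)
$y{\left(k,I \right)} = -1 + 27 k$ ($y{\left(k,I \right)} = -1 + \left(-9\right) \left(-3\right) k = -1 + 27 k$)
$-377 - 306 y{\left(U,D \right)} = -377 - 306 \left(-1 + 27 \cdot \frac{5}{21}\right) = -377 - 306 \left(-1 + \frac{45}{7}\right) = -377 - \frac{11628}{7} = - \frac{14267}{7}$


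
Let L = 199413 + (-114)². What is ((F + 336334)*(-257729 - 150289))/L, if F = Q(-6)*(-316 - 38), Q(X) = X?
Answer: -46032318748/70803 ≈ -6.5015e+5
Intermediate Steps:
F = 2124 (F = -6*(-316 - 38) = -6*(-354) = 2124)
L = 212409 (L = 199413 + 12996 = 212409)
((F + 336334)*(-257729 - 150289))/L = ((2124 + 336334)*(-257729 - 150289))/212409 = (338458*(-408018))*(1/212409) = -138096956244*1/212409 = -46032318748/70803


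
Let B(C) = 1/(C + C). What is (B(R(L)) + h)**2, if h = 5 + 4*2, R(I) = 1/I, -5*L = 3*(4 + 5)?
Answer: 10609/100 ≈ 106.09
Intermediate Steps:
L = -27/5 (L = -3*(4 + 5)/5 = -3*9/5 = -1/5*27 = -27/5 ≈ -5.4000)
h = 13 (h = 5 + 8 = 13)
B(C) = 1/(2*C)
(B(R(L)) + h)**2 = (1/(2*(1/(-27/5))) + 13)**2 = (1/(2*(-5/27)) + 13)**2 = ((1/2)*(-27/5) + 13)**2 = (-27/10 + 13)**2 = (103/10)**2 = 10609/100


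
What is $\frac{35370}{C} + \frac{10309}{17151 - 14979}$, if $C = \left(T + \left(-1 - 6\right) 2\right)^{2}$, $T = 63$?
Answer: $\frac{101575549}{5214972} \approx 19.478$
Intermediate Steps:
$C = 2401$ ($C = \left(63 + \left(-1 - 6\right) 2\right)^{2} = \left(63 - 14\right)^{2} = 49^{2} = 2401$)
$\frac{35370}{C} + \frac{10309}{17151 - 14979} = \frac{35370}{2401} + \frac{10309}{17151 - 14979} = 35370 \cdot \frac{1}{2401} + \frac{10309}{17151 - 14979} = \frac{35370}{2401} + \frac{10309}{2172} = \frac{101575549}{5214972}$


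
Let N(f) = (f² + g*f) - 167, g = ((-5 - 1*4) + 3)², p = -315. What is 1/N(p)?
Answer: 1/87718 ≈ 1.1400e-5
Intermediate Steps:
g = 36 (g = ((-5 - 4) + 3)² = (-9 + 3)² = (-6)² = 36)
N(f) = -167 + f² + 36*f (N(f) = (f² + 36*f) - 167 = -167 + f² + 36*f)
1/N(p) = 1/(-167 + (-315)² + 36*(-315)) = 1/(-167 + 99225 - 11340) = 1/87718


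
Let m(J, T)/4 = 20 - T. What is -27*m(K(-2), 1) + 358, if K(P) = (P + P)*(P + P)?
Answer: -1694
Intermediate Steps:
K(P) = 4*P**2 (K(P) = (2*P)*(2*P) = 4*P**2)
m(J, T) = 80 - 4*T (m(J, T) = 4*(20 - T) = 80 - 4*T)
-27*m(K(-2), 1) + 358 = -27*(80 - 4*1) + 358 = -27*(80 - 4) + 358 = -27*76 + 358 = -2052 + 358 = -1694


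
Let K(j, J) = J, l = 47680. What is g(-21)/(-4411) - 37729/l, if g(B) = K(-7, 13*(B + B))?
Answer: -140389339/210316480 ≈ -0.66751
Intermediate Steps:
g(B) = 26*B (g(B) = 13*(B + B) = 13*(2*B) = 26*B)
g(-21)/(-4411) - 37729/l = (26*(-21))/(-4411) - 37729/47680 = -546*(-1/4411) - 37729*1/47680 = 546/4411 - 37729/47680 = -140389339/210316480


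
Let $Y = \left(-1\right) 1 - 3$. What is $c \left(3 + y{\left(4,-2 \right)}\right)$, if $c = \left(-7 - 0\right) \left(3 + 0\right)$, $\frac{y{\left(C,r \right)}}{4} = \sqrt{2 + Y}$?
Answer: $-63 - 84 i \sqrt{2} \approx -63.0 - 118.79 i$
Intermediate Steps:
$Y = -4$ ($Y = -1 - 3 = -4$)
$y{\left(C,r \right)} = 4 i \sqrt{2}$ ($y{\left(C,r \right)} = 4 \sqrt{2 - 4} = 4 \sqrt{-2} = 4 i \sqrt{2}$)
$c = -21$ ($c = \left(-7 + 0\right) 3 = \left(-7\right) 3 = -21$)
$c \left(3 + y{\left(4,-2 \right)}\right) = - 21 \left(3 + 4 i \sqrt{2}\right) = -63 - 84 i \sqrt{2}$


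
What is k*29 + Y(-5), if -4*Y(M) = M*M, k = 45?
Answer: 5195/4 ≈ 1298.8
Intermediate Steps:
Y(M) = -M**2/4 (Y(M) = -M*M/4 = -M**2/4)
k*29 + Y(-5) = 45*29 - 1/4*(-5)**2 = 1305 - 1/4*25 = 1305 - 25/4 = 5195/4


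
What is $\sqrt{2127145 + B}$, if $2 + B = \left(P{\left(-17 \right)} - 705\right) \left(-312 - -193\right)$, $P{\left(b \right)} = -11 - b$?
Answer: $2 \sqrt{552581} \approx 1486.7$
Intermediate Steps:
$B = 83179$ ($B = -2 + \left(\left(-11 - -17\right) - 705\right) \left(-312 - -193\right) = -2 + \left(\left(-11 + 17\right) - 705\right) \left(-312 + 193\right) = -2 + \left(6 - 705\right) \left(-119\right) = -2 - -83181 = -2 + 83181 = 83179$)
$\sqrt{2127145 + B} = \sqrt{2127145 + 83179} = \sqrt{2210324} = 2 \sqrt{552581}$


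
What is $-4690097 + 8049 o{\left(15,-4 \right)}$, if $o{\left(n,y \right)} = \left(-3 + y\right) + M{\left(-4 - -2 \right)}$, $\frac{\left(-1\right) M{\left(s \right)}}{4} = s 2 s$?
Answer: $-5004008$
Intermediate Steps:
$M{\left(s \right)} = - 8 s^{2}$ ($M{\left(s \right)} = - 4 s 2 s = - 4 \cdot 2 s s = - 4 \cdot 2 s^{2} = - 8 s^{2}$)
$o{\left(n,y \right)} = -35 + y$ ($o{\left(n,y \right)} = \left(-3 + y\right) - 8 \left(-4 - -2\right)^{2} = \left(-3 + y\right) - 8 \left(-4 + 2\right)^{2} = \left(-3 + y\right) - 8 \left(-2\right)^{2} = \left(-3 + y\right) - 32 = -35 + y$)
$-4690097 + 8049 o{\left(15,-4 \right)} = -4690097 + 8049 \left(-35 - 4\right) = -4690097 + 8049 \left(-39\right) = -4690097 - 313911 = -5004008$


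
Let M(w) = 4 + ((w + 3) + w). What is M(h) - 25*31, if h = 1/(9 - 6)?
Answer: -2302/3 ≈ -767.33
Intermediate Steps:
h = ⅓ (h = 1/3 = ⅓ ≈ 0.33333)
M(w) = 7 + 2*w (M(w) = 4 + ((3 + w) + w) = 4 + (3 + 2*w) = 7 + 2*w)
M(h) - 25*31 = (7 + 2*(⅓)) - 25*31 = (7 + ⅔) - 775 = 23/3 - 775 = -2302/3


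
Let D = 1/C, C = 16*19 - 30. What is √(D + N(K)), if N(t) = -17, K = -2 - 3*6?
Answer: I*√1276018/274 ≈ 4.1227*I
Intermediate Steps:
C = 274 (C = 304 - 30 = 274)
K = -20 (K = -2 - 18 = -20)
D = 1/274 ≈ 0.0036496
√(D + N(K)) = √(1/274 - 17) = √(-4657/274) = I*√1276018/274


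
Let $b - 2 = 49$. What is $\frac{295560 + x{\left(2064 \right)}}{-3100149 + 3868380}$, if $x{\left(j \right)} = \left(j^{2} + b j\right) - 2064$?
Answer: $\frac{1552952}{256077} \approx 6.0644$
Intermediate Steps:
$b = 51$ ($b = 2 + 49 = 51$)
$x{\left(j \right)} = -2064 + j^{2} + 51 j$ ($x{\left(j \right)} = \left(j^{2} + 51 j\right) - 2064 = -2064 + j^{2} + 51 j$)
$\frac{295560 + x{\left(2064 \right)}}{-3100149 + 3868380} = \frac{295560 + \left(-2064 + 2064^{2} + 51 \cdot 2064\right)}{-3100149 + 3868380} = \frac{295560 + \left(-2064 + 4260096 + 105264\right)}{768231} = \left(295560 + 4363296\right) \frac{1}{768231} = 4658856 \cdot \frac{1}{768231} = \frac{1552952}{256077}$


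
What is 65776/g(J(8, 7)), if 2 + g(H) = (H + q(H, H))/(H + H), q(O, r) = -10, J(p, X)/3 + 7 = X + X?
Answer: -2762592/73 ≈ -37844.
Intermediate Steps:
J(p, X) = -21 + 6*X (J(p, X) = -21 + 3*(X + X) = -21 + 3*(2*X) = -21 + 6*X)
g(H) = -2 + (-10 + H)/(2*H) (g(H) = -2 + (H - 10)/(H + H) = -2 + (-10 + H)/((2*H)) = -2 + (-10 + H)*(1/(2*H)) = -2 + (-10 + H)/(2*H))
65776/g(J(8, 7)) = 65776/(-3/2 - 5/(-21 + 6*7)) = 65776/(-3/2 - 5/(-21 + 42)) = 65776/(-3/2 - 5/21) = 65776/(-73/42) = 65776*(-42/73) = -2762592/73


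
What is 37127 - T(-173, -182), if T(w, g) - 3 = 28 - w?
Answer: 36923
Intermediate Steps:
T(w, g) = 31 - w (T(w, g) = 3 + (28 - w) = 31 - w)
37127 - T(-173, -182) = 37127 - (31 - 1*(-173)) = 37127 - (31 + 173) = 37127 - 1*204 = 37127 - 204 = 36923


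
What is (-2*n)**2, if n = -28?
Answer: 3136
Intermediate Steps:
(-2*n)**2 = (-2*(-28))**2 = 56**2 = 3136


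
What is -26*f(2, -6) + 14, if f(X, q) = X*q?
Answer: 326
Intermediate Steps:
-26*f(2, -6) + 14 = -52*(-6) + 14 = -26*(-12) + 14 = 312 + 14 = 326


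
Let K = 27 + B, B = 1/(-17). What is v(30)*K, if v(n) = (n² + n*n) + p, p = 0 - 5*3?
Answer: 48090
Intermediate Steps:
p = -15 (p = 0 - 15 = -15)
B = -1/17 (B = 1*(-1/17) = -1/17 ≈ -0.058824)
v(n) = -15 + 2*n² (v(n) = (n² + n*n) - 15 = (n² + n²) - 15 = 2*n² - 15 = -15 + 2*n²)
K = 458/17 (K = 27 - 1/17 = 458/17 ≈ 26.941)
v(30)*K = (-15 + 2*30²)*(458/17) = (-15 + 2*900)*(458/17) = (-15 + 1800)*(458/17) = 1785*(458/17) = 48090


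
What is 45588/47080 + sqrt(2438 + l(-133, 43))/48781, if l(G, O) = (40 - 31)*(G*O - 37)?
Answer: 11397/11770 + I*sqrt(49366)/48781 ≈ 0.96831 + 0.0045547*I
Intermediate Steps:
l(G, O) = -333 + 9*G*O (l(G, O) = 9*(-37 + G*O) = -333 + 9*G*O)
45588/47080 + sqrt(2438 + l(-133, 43))/48781 = 45588/47080 + sqrt(2438 + (-333 + 9*(-133)*43))/48781 = 45588*(1/47080) + sqrt(2438 + (-333 - 51471))*(1/48781) = 11397/11770 + sqrt(2438 - 51804)*(1/48781) = 11397/11770 + sqrt(-49366)*(1/48781) = 11397/11770 + (I*sqrt(49366))*(1/48781) = 11397/11770 + I*sqrt(49366)/48781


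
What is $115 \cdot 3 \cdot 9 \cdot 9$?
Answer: $27945$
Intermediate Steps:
$115 \cdot 3 \cdot 9 \cdot 9 = 115 \cdot 27 \cdot 9 = 115 \cdot 243 = 27945$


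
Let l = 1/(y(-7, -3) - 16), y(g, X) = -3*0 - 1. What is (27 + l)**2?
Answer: 209764/289 ≈ 725.83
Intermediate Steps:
y(g, X) = -1 (y(g, X) = 0 - 1 = -1)
l = -1/17 (l = 1/(-1 - 16) = 1/(-17) = -1/17 ≈ -0.058824)
(27 + l)**2 = (27 - 1/17)**2 = (458/17)**2 = 209764/289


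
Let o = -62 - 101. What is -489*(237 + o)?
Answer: -36186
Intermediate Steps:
o = -163
-489*(237 + o) = -489*(237 - 163) = -489*74 = -36186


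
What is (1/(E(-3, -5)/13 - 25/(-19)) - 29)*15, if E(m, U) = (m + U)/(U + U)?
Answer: -240470/567 ≈ -424.11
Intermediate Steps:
E(m, U) = (U + m)/(2*U) (E(m, U) = (U + m)/((2*U)) = (U + m)*(1/(2*U)) = (U + m)/(2*U))
(1/(E(-3, -5)/13 - 25/(-19)) - 29)*15 = (1/(((1/2)*(-5 - 3)/(-5))/13 - 25/(-19)) - 29)*15 = (1/(((1/2)*(-1/5)*(-8))*(1/13) - 25*(-1/19)) - 29)*15 = (1/((4/5)*(1/13) + 25/19) - 29)*15 = (1/(4/65 + 25/19) - 29)*15 = (1/(1701/1235) - 29)*15 = (1235/1701 - 29)*15 = -48094/1701*15 = -240470/567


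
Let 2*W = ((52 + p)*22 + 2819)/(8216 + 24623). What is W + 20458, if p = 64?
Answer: 1343645895/65678 ≈ 20458.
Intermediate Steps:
W = 5371/65678 (W = (((52 + 64)*22 + 2819)/(8216 + 24623))/2 = ((116*22 + 2819)/32839)/2 = ((2552 + 2819)*(1/32839))/2 = (5371*(1/32839))/2 = (1/2)*(5371/32839) = 5371/65678 ≈ 0.081778)
W + 20458 = 5371/65678 + 20458 = 1343645895/65678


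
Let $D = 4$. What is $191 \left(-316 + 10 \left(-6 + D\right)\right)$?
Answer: $-64176$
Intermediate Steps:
$191 \left(-316 + 10 \left(-6 + D\right)\right) = 191 \left(-316 + 10 \left(-6 + 4\right)\right) = 191 \left(-316 + 10 \left(-2\right)\right) = 191 \left(-316 - 20\right) = 191 \left(-336\right) = -64176$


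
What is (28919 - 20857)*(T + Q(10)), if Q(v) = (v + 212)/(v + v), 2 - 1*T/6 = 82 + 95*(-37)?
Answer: 831236541/5 ≈ 1.6625e+8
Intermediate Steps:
T = 20610 (T = 12 - 6*(82 + 95*(-37)) = 12 - 6*(82 - 3515) = 12 - 6*(-3433) = 12 + 20598 = 20610)
Q(v) = (212 + v)/(2*v) (Q(v) = (212 + v)/((2*v)) = (212 + v)*(1/(2*v)) = (212 + v)/(2*v))
(28919 - 20857)*(T + Q(10)) = (28919 - 20857)*(20610 + (½)*(212 + 10)/10) = 8062*(20610 + (½)*(⅒)*222) = 8062*(20610 + 111/10) = 8062*(206211/10) = 831236541/5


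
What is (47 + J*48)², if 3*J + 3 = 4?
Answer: 3969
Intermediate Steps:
J = ⅓ (J = -1 + (⅓)*4 = -1 + 4/3 = ⅓ ≈ 0.33333)
(47 + J*48)² = (47 + (⅓)*48)² = (47 + 16)² = 63² = 3969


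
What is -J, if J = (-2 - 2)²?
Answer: -16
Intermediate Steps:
J = 16 (J = (-4)² = 16)
-J = -1*16 = -16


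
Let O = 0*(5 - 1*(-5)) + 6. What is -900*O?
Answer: -5400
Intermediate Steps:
O = 6 (O = 0*(5 + 5) + 6 = 0*10 + 6 = 0 + 6 = 6)
-900*O = -900*6 = -5400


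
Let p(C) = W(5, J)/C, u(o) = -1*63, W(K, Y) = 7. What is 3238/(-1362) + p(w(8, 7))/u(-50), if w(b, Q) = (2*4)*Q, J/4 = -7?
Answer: -272219/114408 ≈ -2.3794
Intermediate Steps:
J = -28 (J = 4*(-7) = -28)
u(o) = -63
w(b, Q) = 8*Q
p(C) = 7/C
3238/(-1362) + p(w(8, 7))/u(-50) = 3238/(-1362) + (7/((8*7)))/(-63) = 3238*(-1/1362) + (7/56)*(-1/63) = -1619/681 + (7*(1/56))*(-1/63) = -1619/681 + (⅛)*(-1/63) = -1619/681 - 1/504 = -272219/114408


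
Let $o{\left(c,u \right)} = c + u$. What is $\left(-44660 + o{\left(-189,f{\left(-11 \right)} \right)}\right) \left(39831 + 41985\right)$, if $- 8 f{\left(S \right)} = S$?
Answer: $-3669253287$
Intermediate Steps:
$f{\left(S \right)} = - \frac{S}{8}$
$\left(-44660 + o{\left(-189,f{\left(-11 \right)} \right)}\right) \left(39831 + 41985\right) = \left(-44660 - \frac{1501}{8}\right) \left(39831 + 41985\right) = \left(-44660 + \left(-189 + \frac{11}{8}\right)\right) 81816 = \left(-44660 - \frac{1501}{8}\right) 81816 = \left(- \frac{358781}{8}\right) 81816 = -3669253287$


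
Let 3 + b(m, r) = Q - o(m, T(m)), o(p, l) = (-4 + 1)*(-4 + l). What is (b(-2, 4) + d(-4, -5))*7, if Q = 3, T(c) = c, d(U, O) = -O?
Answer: -91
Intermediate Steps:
d(U, O) = -O
o(p, l) = 12 - 3*l (o(p, l) = -3*(-4 + l) = 12 - 3*l)
b(m, r) = -12 + 3*m (b(m, r) = -3 + (3 - (12 - 3*m)) = -3 + (3 + (-12 + 3*m)) = -3 + (-9 + 3*m) = -12 + 3*m)
(b(-2, 4) + d(-4, -5))*7 = ((-12 + 3*(-2)) - 1*(-5))*7 = ((-12 - 6) + 5)*7 = (-18 + 5)*7 = -13*7 = -91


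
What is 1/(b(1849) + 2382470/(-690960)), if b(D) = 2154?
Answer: 69096/148594537 ≈ 0.00046500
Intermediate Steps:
1/(b(1849) + 2382470/(-690960)) = 1/(2154 + 2382470/(-690960)) = 1/(2154 + 2382470*(-1/690960)) = 1/(2154 - 238247/69096) = 1/(148594537/69096) = 69096/148594537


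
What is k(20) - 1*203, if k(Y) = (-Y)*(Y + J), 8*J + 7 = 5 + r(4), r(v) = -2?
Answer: -593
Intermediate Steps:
J = -½ (J = -7/8 + (5 - 2)/8 = -7/8 + (⅛)*3 = -7/8 + 3/8 = -½ ≈ -0.50000)
k(Y) = -Y*(-½ + Y) (k(Y) = (-Y)*(Y - ½) = (-Y)*(-½ + Y) = -Y*(-½ + Y))
k(20) - 1*203 = 20*(½ - 1*20) - 1*203 = 20*(½ - 20) - 203 = 20*(-39/2) - 203 = -390 - 203 = -593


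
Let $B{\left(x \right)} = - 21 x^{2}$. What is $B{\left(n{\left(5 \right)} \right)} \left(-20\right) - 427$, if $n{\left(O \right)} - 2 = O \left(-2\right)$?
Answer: $26453$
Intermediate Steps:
$n{\left(O \right)} = 2 - 2 O$ ($n{\left(O \right)} = 2 + O \left(-2\right) = 2 - 2 O$)
$B{\left(n{\left(5 \right)} \right)} \left(-20\right) - 427 = - 21 \left(2 - 10\right)^{2} \left(-20\right) - 427 = - 21 \left(-8\right)^{2} \left(-20\right) - 427 = \left(-21\right) 64 \left(-20\right) - 427 = \left(-1344\right) \left(-20\right) - 427 = 26880 - 427 = 26453$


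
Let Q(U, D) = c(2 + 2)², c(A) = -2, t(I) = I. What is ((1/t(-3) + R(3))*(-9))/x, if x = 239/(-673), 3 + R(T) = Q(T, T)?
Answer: 4038/239 ≈ 16.895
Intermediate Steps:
Q(U, D) = 4 (Q(U, D) = (-2)² = 4)
R(T) = 1 (R(T) = -3 + 4 = 1)
x = -239/673 (x = 239*(-1/673) = -239/673 ≈ -0.35513)
((1/t(-3) + R(3))*(-9))/x = ((1/(-3) + 1)*(-9))/(-239/673) = ((-⅓ + 1)*(-9))*(-673/239) = ((⅔)*(-9))*(-673/239) = -6*(-673/239) = 4038/239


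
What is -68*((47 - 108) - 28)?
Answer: 6052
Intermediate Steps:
-68*((47 - 108) - 28) = -68*(-61 - 28) = -68*(-89) = 6052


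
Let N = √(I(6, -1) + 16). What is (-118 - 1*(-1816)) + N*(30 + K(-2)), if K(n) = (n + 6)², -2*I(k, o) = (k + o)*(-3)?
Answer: 1698 + 23*√94 ≈ 1921.0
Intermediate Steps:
I(k, o) = 3*k/2 + 3*o/2 (I(k, o) = -(k + o)*(-3)/2 = -(-3*k - 3*o)/2 = 3*k/2 + 3*o/2)
K(n) = (6 + n)²
N = √94/2 (N = √(((3/2)*6 + (3/2)*(-1)) + 16) = √((9 - 3/2) + 16) = √(15/2 + 16) = √(47/2) = √94/2 ≈ 4.8477)
(-118 - 1*(-1816)) + N*(30 + K(-2)) = (-118 - 1*(-1816)) + (√94/2)*(30 + (6 - 2)²) = (-118 + 1816) + (√94/2)*(30 + 4²) = 1698 + (√94/2)*(30 + 16) = 1698 + (√94/2)*46 = 1698 + 23*√94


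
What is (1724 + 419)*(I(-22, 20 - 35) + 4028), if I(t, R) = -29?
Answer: 8569857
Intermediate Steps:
(1724 + 419)*(I(-22, 20 - 35) + 4028) = (1724 + 419)*(-29 + 4028) = 2143*3999 = 8569857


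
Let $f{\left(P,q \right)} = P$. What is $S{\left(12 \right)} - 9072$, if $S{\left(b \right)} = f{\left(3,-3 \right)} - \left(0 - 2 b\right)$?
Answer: $-9045$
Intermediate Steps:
$S{\left(b \right)} = 3 + 2 b$ ($S{\left(b \right)} = 3 - \left(0 - 2 b\right) = 3 - - 2 b = 3 + 2 b$)
$S{\left(12 \right)} - 9072 = \left(3 + 2 \cdot 12\right) - 9072 = \left(3 + 24\right) - 9072 = 27 - 9072 = -9045$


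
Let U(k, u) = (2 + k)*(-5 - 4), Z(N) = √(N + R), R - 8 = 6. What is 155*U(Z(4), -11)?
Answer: -2790 - 4185*√2 ≈ -8708.5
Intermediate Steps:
R = 14 (R = 8 + 6 = 14)
Z(N) = √(14 + N) (Z(N) = √(N + 14) = √(14 + N))
U(k, u) = -18 - 9*k (U(k, u) = (2 + k)*(-9) = -18 - 9*k)
155*U(Z(4), -11) = 155*(-18 - 9*√(14 + 4)) = 155*(-18 - 27*√2) = -2790 - 4185*√2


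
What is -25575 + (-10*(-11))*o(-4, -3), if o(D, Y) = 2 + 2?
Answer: -25135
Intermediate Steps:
o(D, Y) = 4
-25575 + (-10*(-11))*o(-4, -3) = -25575 - 10*(-11)*4 = -25575 + 110*4 = -25575 + 440 = -25135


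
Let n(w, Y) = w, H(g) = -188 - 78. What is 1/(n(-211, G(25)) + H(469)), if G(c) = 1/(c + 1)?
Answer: -1/477 ≈ -0.0020964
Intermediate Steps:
H(g) = -266
G(c) = 1/(1 + c)
1/(n(-211, G(25)) + H(469)) = 1/(-211 - 266) = 1/(-477) = -1/477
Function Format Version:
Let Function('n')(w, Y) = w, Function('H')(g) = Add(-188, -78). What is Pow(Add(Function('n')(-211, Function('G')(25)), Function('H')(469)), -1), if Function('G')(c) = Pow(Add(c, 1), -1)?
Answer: Rational(-1, 477) ≈ -0.0020964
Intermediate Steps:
Function('H')(g) = -266
Function('G')(c) = Pow(Add(1, c), -1)
Pow(Add(Function('n')(-211, Function('G')(25)), Function('H')(469)), -1) = Pow(Add(-211, -266), -1) = Pow(-477, -1) = Rational(-1, 477)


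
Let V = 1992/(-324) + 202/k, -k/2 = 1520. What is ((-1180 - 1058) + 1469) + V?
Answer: -31814807/41040 ≈ -775.21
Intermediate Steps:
k = -3040 (k = -2*1520 = -3040)
V = -255047/41040 (V = 1992/(-324) + 202/(-3040) = 1992*(-1/324) + 202*(-1/3040) = -166/27 - 101/1520 = -255047/41040 ≈ -6.2146)
((-1180 - 1058) + 1469) + V = ((-1180 - 1058) + 1469) - 255047/41040 = (-2238 + 1469) - 255047/41040 = -769 - 255047/41040 = -31814807/41040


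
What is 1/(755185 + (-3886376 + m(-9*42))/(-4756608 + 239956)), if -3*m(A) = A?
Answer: 2258326/1705455863435 ≈ 1.3242e-6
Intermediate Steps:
m(A) = -A/3
1/(755185 + (-3886376 + m(-9*42))/(-4756608 + 239956)) = 1/(755185 + (-3886376 - (-3)*42)/(-4756608 + 239956)) = 1/(755185 + (-3886376 - ⅓*(-378))/(-4516652)) = 1/(755185 + (-3886376 + 126)*(-1/4516652)) = 1/(755185 - 3886250*(-1/4516652)) = 1/(755185 + 1943125/2258326) = 1/(1705455863435/2258326) = 2258326/1705455863435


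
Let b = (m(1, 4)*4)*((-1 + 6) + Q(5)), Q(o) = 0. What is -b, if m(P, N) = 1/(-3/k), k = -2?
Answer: -40/3 ≈ -13.333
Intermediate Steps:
m(P, N) = ⅔ (m(P, N) = 1/(-3/(-2)) = 1/(-3*(-½)) = 1/(3/2) = ⅔)
b = 40/3 (b = ((⅔)*4)*((-1 + 6) + 0) = 8*(5 + 0)/3 = (8/3)*5 = 40/3 ≈ 13.333)
-b = -1*40/3 = -40/3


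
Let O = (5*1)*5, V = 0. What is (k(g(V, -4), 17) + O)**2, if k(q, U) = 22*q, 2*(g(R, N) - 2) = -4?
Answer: 625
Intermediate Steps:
g(R, N) = 0 (g(R, N) = 2 + (1/2)*(-4) = 2 - 2 = 0)
O = 25 (O = 5*5 = 25)
(k(g(V, -4), 17) + O)**2 = (22*0 + 25)**2 = (0 + 25)**2 = 25**2 = 625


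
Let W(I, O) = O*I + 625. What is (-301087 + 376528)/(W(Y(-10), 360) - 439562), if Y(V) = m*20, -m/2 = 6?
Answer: -75441/525337 ≈ -0.14360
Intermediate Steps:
m = -12 (m = -2*6 = -12)
Y(V) = -240 (Y(V) = -12*20 = -240)
W(I, O) = 625 + I*O (W(I, O) = I*O + 625 = 625 + I*O)
(-301087 + 376528)/(W(Y(-10), 360) - 439562) = (-301087 + 376528)/((625 - 240*360) - 439562) = 75441/((625 - 86400) - 439562) = 75441/(-85775 - 439562) = 75441/(-525337) = 75441*(-1/525337) = -75441/525337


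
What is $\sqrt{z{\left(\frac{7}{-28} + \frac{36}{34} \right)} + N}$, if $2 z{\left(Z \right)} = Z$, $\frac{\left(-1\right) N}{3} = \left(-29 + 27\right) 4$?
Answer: $\frac{\sqrt{112846}}{68} \approx 4.9401$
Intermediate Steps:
$N = 24$ ($N = - 3 \left(-29 + 27\right) 4 = - 3 \left(\left(-2\right) 4\right) = \left(-3\right) \left(-8\right) = 24$)
$z{\left(Z \right)} = \frac{Z}{2}$
$\sqrt{z{\left(\frac{7}{-28} + \frac{36}{34} \right)} + N} = \sqrt{\frac{\frac{7}{-28} + \frac{36}{34}}{2} + 24} = \sqrt{\frac{7 \left(- \frac{1}{28}\right) + 36 \cdot \frac{1}{34}}{2} + 24} = \sqrt{\frac{- \frac{1}{4} + \frac{18}{17}}{2} + 24} = \sqrt{\frac{1}{2} \cdot \frac{55}{68} + 24} = \sqrt{\frac{55}{136} + 24} = \sqrt{\frac{3319}{136}} = \frac{\sqrt{112846}}{68}$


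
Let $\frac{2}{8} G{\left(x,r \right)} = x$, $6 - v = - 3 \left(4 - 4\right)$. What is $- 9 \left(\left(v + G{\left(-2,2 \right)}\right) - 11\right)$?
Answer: $117$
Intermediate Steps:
$v = 6$ ($v = 6 - - 3 \left(4 - 4\right) = 6 - \left(-3\right) 0 = 6 - 0 = 6 + 0 = 6$)
$G{\left(x,r \right)} = 4 x$
$- 9 \left(\left(v + G{\left(-2,2 \right)}\right) - 11\right) = - 9 \left(\left(6 + 4 \left(-2\right)\right) - 11\right) = - 9 \left(\left(6 - 8\right) - 11\right) = - 9 \left(-2 - 11\right) = \left(-9\right) \left(-13\right) = 117$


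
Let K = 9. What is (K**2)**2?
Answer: 6561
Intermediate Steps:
(K**2)**2 = (9**2)**2 = 81**2 = 6561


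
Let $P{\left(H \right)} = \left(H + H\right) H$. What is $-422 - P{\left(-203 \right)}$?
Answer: $-82840$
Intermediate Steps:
$P{\left(H \right)} = 2 H^{2}$ ($P{\left(H \right)} = 2 H H = 2 H^{2}$)
$-422 - P{\left(-203 \right)} = -422 - 2 \left(-203\right)^{2} = -422 - 2 \cdot 41209 = -422 - 82418 = -82840$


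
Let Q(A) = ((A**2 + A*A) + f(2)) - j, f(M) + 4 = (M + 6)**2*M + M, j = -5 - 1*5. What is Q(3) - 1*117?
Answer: 37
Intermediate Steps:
j = -10 (j = -5 - 5 = -10)
f(M) = -4 + M + M*(6 + M)**2 (f(M) = -4 + ((M + 6)**2*M + M) = -4 + ((6 + M)**2*M + M) = -4 + (M*(6 + M)**2 + M) = -4 + (M + M*(6 + M)**2) = -4 + M + M*(6 + M)**2)
Q(A) = 136 + 2*A**2 (Q(A) = ((A**2 + A*A) + (-4 + 2 + 2*(6 + 2)**2)) - 1*(-10) = ((A**2 + A**2) + (-4 + 2 + 2*8**2)) + 10 = (2*A**2 + (-4 + 2 + 2*64)) + 10 = (2*A**2 + (-4 + 2 + 128)) + 10 = (2*A**2 + 126) + 10 = (126 + 2*A**2) + 10 = 136 + 2*A**2)
Q(3) - 1*117 = (136 + 2*3**2) - 1*117 = (136 + 2*9) - 117 = (136 + 18) - 117 = 154 - 117 = 37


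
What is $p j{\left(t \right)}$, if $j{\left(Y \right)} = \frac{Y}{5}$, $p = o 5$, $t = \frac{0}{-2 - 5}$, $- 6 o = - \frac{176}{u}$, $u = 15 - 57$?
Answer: $0$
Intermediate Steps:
$u = -42$
$o = - \frac{44}{63}$ ($o = - \frac{\left(-176\right) \frac{1}{-42}}{6} = - \frac{\left(-176\right) \left(- \frac{1}{42}\right)}{6} = \left(- \frac{1}{6}\right) \frac{88}{21} = - \frac{44}{63} \approx -0.69841$)
$t = 0$ ($t = \frac{0}{-7} = 0 \left(- \frac{1}{7}\right) = 0$)
$p = - \frac{220}{63}$ ($p = \left(- \frac{44}{63}\right) 5 = - \frac{220}{63} \approx -3.4921$)
$j{\left(Y \right)} = \frac{Y}{5}$ ($j{\left(Y \right)} = Y \frac{1}{5} = \frac{Y}{5}$)
$p j{\left(t \right)} = - \frac{220 \cdot \frac{1}{5} \cdot 0}{63} = \left(- \frac{220}{63}\right) 0 = 0$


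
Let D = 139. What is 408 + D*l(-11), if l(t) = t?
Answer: -1121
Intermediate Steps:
408 + D*l(-11) = 408 + 139*(-11) = 408 - 1529 = -1121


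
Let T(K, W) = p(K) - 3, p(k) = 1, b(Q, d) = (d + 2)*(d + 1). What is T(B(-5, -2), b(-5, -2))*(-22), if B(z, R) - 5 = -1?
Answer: 44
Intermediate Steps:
B(z, R) = 4 (B(z, R) = 5 - 1 = 4)
b(Q, d) = (1 + d)*(2 + d) (b(Q, d) = (2 + d)*(1 + d) = (1 + d)*(2 + d))
T(K, W) = -2 (T(K, W) = 1 - 3 = -2)
T(B(-5, -2), b(-5, -2))*(-22) = -2*(-22) = 44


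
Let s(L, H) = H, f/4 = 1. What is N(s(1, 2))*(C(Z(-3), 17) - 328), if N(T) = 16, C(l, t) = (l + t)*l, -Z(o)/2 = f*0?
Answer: -5248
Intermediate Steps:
f = 4 (f = 4*1 = 4)
Z(o) = 0 (Z(o) = -8*0 = -2*0 = 0)
C(l, t) = l*(l + t)
N(s(1, 2))*(C(Z(-3), 17) - 328) = 16*(0*(0 + 17) - 328) = 16*(0*17 - 328) = 16*(0 - 328) = 16*(-328) = -5248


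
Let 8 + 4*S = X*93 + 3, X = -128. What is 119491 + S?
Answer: 466055/4 ≈ 1.1651e+5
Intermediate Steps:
S = -11909/4 (S = -2 + (-128*93 + 3)/4 = -2 + (-11904 + 3)/4 = -2 + (1/4)*(-11901) = -2 - 11901/4 = -11909/4 ≈ -2977.3)
119491 + S = 119491 - 11909/4 = 466055/4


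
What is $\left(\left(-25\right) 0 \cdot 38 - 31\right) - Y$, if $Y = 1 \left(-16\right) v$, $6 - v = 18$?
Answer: $-223$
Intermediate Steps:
$v = -12$ ($v = 6 - 18 = -12$)
$Y = 192$ ($Y = 1 \left(-16\right) \left(-12\right) = \left(-16\right) \left(-12\right) = 192$)
$\left(\left(-25\right) 0 \cdot 38 - 31\right) - Y = \left(\left(-25\right) 0 \cdot 38 - 31\right) - 192 = \left(0 \cdot 38 - 31\right) - 192 = \left(0 - 31\right) - 192 = -31 - 192 = -223$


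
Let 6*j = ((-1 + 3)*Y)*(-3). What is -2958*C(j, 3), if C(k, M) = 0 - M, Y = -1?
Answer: 8874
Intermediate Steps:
j = 1 (j = (((-1 + 3)*(-1))*(-3))/6 = ((2*(-1))*(-3))/6 = (-2*(-3))/6 = (⅙)*6 = 1)
C(k, M) = -M
-2958*C(j, 3) = -(-2958)*3 = -2958*(-3) = 8874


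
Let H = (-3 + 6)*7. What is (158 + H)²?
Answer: 32041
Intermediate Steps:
H = 21 (H = 3*7 = 21)
(158 + H)² = (158 + 21)² = 179² = 32041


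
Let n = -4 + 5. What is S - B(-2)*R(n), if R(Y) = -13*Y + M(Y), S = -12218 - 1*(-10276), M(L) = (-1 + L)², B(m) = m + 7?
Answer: -1877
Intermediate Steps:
B(m) = 7 + m
S = -1942 (S = -12218 + 10276 = -1942)
n = 1
R(Y) = (-1 + Y)² - 13*Y (R(Y) = -13*Y + (-1 + Y)² = (-1 + Y)² - 13*Y)
S - B(-2)*R(n) = -1942 - (7 - 2)*((-1 + 1)² - 13*1) = -1942 - 5*(0² - 13) = -1942 - 5*(0 - 13) = -1942 - 5*(-13) = -1942 - 1*(-65) = -1942 + 65 = -1877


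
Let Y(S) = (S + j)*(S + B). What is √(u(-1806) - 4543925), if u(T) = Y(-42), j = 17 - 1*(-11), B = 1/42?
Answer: 2*I*√10222509/3 ≈ 2131.5*I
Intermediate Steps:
B = 1/42 ≈ 0.023810
j = 28 (j = 17 + 11 = 28)
Y(S) = (28 + S)*(1/42 + S) (Y(S) = (S + 28)*(S + 1/42) = (28 + S)*(1/42 + S))
u(T) = 1763/3 (u(T) = ⅔ + (-42)² + (1177/42)*(-42) = ⅔ + 1764 - 1177 = 1763/3)
√(u(-1806) - 4543925) = √(1763/3 - 4543925) = √(-13630012/3) = 2*I*√10222509/3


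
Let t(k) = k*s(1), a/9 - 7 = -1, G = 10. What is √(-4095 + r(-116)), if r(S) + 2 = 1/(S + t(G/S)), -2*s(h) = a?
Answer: I*√178087340347/6593 ≈ 64.008*I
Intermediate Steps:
a = 54 (a = 63 + 9*(-1) = 63 - 9 = 54)
s(h) = -27 (s(h) = -½*54 = -27)
t(k) = -27*k (t(k) = k*(-27) = -27*k)
r(S) = -2 + 1/(S - 270/S)
√(-4095 + r(-116)) = √(-4095 + (540 - 116*(1 - 2*(-116)))/(-270 + (-116)²)) = √(-4095 + (540 - 116*(1 + 232))/(-270 + 13456)) = √(-4095 + (540 - 116*233)/13186) = √(-4095 + (540 - 27028)/13186) = √(-4095 + (1/13186)*(-26488)) = √(-4095 - 13244/6593) = √(-27011579/6593) = I*√178087340347/6593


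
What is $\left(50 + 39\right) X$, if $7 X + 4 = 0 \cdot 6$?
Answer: $- \frac{356}{7} \approx -50.857$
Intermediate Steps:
$X = - \frac{4}{7}$ ($X = - \frac{4}{7} + \frac{0 \cdot 6}{7} = - \frac{4}{7} + \frac{1}{7} \cdot 0 = - \frac{4}{7} + 0 = - \frac{4}{7} \approx -0.57143$)
$\left(50 + 39\right) X = \left(50 + 39\right) \left(- \frac{4}{7}\right) = 89 \left(- \frac{4}{7}\right) = - \frac{356}{7}$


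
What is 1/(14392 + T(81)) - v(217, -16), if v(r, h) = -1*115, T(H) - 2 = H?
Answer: 1664626/14475 ≈ 115.00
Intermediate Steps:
T(H) = 2 + H
v(r, h) = -115
1/(14392 + T(81)) - v(217, -16) = 1/(14392 + (2 + 81)) - 1*(-115) = 1/(14392 + 83) + 115 = 1/14475 + 115 = 1664626/14475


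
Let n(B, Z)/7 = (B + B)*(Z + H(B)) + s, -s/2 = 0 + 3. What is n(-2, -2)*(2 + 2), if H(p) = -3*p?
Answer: -616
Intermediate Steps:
s = -6 (s = -2*(0 + 3) = -2*3 = -6)
n(B, Z) = -42 + 14*B*(Z - 3*B) (n(B, Z) = 7*((B + B)*(Z - 3*B) - 6) = 7*((2*B)*(Z - 3*B) - 6) = 7*(2*B*(Z - 3*B) - 6) = 7*(-6 + 2*B*(Z - 3*B)) = -42 + 14*B*(Z - 3*B))
n(-2, -2)*(2 + 2) = (-42 - 42*(-2)**2 + 14*(-2)*(-2))*(2 + 2) = (-42 - 42*4 + 56)*4 = (-42 - 168 + 56)*4 = -154*4 = -616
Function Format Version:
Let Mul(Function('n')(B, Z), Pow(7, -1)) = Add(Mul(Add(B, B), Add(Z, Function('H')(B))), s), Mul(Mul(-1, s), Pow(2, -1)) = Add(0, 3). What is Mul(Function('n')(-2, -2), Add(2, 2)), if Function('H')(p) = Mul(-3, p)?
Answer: -616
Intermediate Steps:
s = -6 (s = Mul(-2, Add(0, 3)) = Mul(-2, 3) = -6)
Function('n')(B, Z) = Add(-42, Mul(14, B, Add(Z, Mul(-3, B)))) (Function('n')(B, Z) = Mul(7, Add(Mul(Add(B, B), Add(Z, Mul(-3, B))), -6)) = Mul(7, Add(Mul(Mul(2, B), Add(Z, Mul(-3, B))), -6)) = Mul(7, Add(Mul(2, B, Add(Z, Mul(-3, B))), -6)) = Mul(7, Add(-6, Mul(2, B, Add(Z, Mul(-3, B))))) = Add(-42, Mul(14, B, Add(Z, Mul(-3, B)))))
Mul(Function('n')(-2, -2), Add(2, 2)) = Mul(Add(-42, Mul(-42, Pow(-2, 2)), Mul(14, -2, -2)), Add(2, 2)) = Mul(Add(-42, Mul(-42, 4), 56), 4) = Mul(Add(-42, -168, 56), 4) = Mul(-154, 4) = -616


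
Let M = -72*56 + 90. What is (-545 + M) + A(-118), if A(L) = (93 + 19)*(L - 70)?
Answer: -25543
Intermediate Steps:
A(L) = -7840 + 112*L (A(L) = 112*(-70 + L) = -7840 + 112*L)
M = -3942 (M = -4032 + 90 = -3942)
(-545 + M) + A(-118) = (-545 - 3942) + (-7840 + 112*(-118)) = -4487 + (-7840 - 13216) = -4487 - 21056 = -25543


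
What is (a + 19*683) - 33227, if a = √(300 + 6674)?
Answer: -20250 + √6974 ≈ -20167.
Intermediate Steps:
a = √6974 ≈ 83.510
(a + 19*683) - 33227 = (√6974 + 19*683) - 33227 = (√6974 + 12977) - 33227 = (12977 + √6974) - 33227 = -20250 + √6974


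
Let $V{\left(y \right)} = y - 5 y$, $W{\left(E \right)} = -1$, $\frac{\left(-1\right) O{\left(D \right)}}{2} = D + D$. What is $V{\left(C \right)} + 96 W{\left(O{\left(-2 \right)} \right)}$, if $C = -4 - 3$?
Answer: $-68$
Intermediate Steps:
$O{\left(D \right)} = - 4 D$ ($O{\left(D \right)} = - 2 \left(D + D\right) = - 2 \cdot 2 D = - 4 D$)
$C = -7$ ($C = -4 - 3 = -7$)
$V{\left(y \right)} = - 4 y$ ($V{\left(y \right)} = y - 5 y = - 4 y$)
$V{\left(C \right)} + 96 W{\left(O{\left(-2 \right)} \right)} = \left(-4\right) \left(-7\right) + 96 \left(-1\right) = 28 - 96 = -68$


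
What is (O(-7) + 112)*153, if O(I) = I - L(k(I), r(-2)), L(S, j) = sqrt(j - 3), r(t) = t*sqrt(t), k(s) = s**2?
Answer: 16065 - 153*sqrt(-3 - 2*I*sqrt(2)) ≈ 15950.0 + 288.74*I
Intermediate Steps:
r(t) = t**(3/2)
L(S, j) = sqrt(-3 + j)
O(I) = I - sqrt(-3 - 2*I*sqrt(2)) (O(I) = I - sqrt(-3 + (-2)**(3/2)) = I - sqrt(-3 - 2*I*sqrt(2)))
(O(-7) + 112)*153 = ((-7 - sqrt(-3 - 2*I*sqrt(2))) + 112)*153 = (105 - sqrt(-3 - 2*I*sqrt(2)))*153 = 16065 - 153*sqrt(-3 - 2*I*sqrt(2))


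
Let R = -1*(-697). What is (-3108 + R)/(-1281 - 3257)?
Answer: 2411/4538 ≈ 0.53129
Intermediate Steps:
R = 697
(-3108 + R)/(-1281 - 3257) = (-3108 + 697)/(-1281 - 3257) = -2411/(-4538) = -2411*(-1/4538) = 2411/4538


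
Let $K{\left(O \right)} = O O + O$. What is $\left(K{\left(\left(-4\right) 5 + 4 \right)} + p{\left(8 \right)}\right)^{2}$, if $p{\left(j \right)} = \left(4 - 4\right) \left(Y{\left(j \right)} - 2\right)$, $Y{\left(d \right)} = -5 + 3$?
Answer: $57600$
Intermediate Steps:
$Y{\left(d \right)} = -2$
$K{\left(O \right)} = O + O^{2}$ ($K{\left(O \right)} = O^{2} + O = O + O^{2}$)
$p{\left(j \right)} = 0$ ($p{\left(j \right)} = \left(4 - 4\right) \left(-2 - 2\right) = 0 \left(-4\right) = 0$)
$\left(K{\left(\left(-4\right) 5 + 4 \right)} + p{\left(8 \right)}\right)^{2} = \left(\left(\left(-4\right) 5 + 4\right) \left(1 + \left(\left(-4\right) 5 + 4\right)\right) + 0\right)^{2} = \left(\left(-20 + 4\right) \left(1 + \left(-20 + 4\right)\right) + 0\right)^{2} = \left(- 16 \left(1 - 16\right) + 0\right)^{2} = \left(\left(-16\right) \left(-15\right) + 0\right)^{2} = \left(240 + 0\right)^{2} = 240^{2} = 57600$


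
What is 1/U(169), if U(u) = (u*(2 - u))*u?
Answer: -1/4769687 ≈ -2.0966e-7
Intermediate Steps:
U(u) = u**2*(2 - u)
1/U(169) = 1/(169**2*(2 - 1*169)) = 1/(28561*(2 - 169)) = 1/(28561*(-167)) = 1/(-4769687) = -1/4769687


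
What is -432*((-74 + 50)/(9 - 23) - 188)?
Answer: 563328/7 ≈ 80475.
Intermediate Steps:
-432*((-74 + 50)/(9 - 23) - 188) = -432*(-24/(-14) - 188) = -432*(-24*(-1/14) - 188) = -432*(12/7 - 188) = -432*(-1304/7) = 563328/7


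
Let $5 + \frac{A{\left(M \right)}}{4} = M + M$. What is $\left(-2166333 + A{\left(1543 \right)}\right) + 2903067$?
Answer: $749058$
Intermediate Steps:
$A{\left(M \right)} = -20 + 8 M$ ($A{\left(M \right)} = -20 + 4 \left(M + M\right) = -20 + 4 \cdot 2 M = -20 + 8 M$)
$\left(-2166333 + A{\left(1543 \right)}\right) + 2903067 = \left(-2166333 + \left(-20 + 8 \cdot 1543\right)\right) + 2903067 = \left(-2166333 + \left(-20 + 12344\right)\right) + 2903067 = \left(-2166333 + 12324\right) + 2903067 = -2154009 + 2903067 = 749058$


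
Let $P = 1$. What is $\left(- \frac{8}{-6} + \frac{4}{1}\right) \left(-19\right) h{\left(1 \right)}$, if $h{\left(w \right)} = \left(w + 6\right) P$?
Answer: $- \frac{2128}{3} \approx -709.33$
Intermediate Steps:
$h{\left(w \right)} = 6 + w$ ($h{\left(w \right)} = \left(w + 6\right) 1 = \left(6 + w\right) 1 = 6 + w$)
$\left(- \frac{8}{-6} + \frac{4}{1}\right) \left(-19\right) h{\left(1 \right)} = \left(- \frac{8}{-6} + \frac{4}{1}\right) \left(-19\right) \left(6 + 1\right) = \left(\left(-8\right) \left(- \frac{1}{6}\right) + 4 \cdot 1\right) \left(-19\right) 7 = \left(\frac{4}{3} + 4\right) \left(-19\right) 7 = \frac{16}{3} \left(-19\right) 7 = \left(- \frac{304}{3}\right) 7 = - \frac{2128}{3}$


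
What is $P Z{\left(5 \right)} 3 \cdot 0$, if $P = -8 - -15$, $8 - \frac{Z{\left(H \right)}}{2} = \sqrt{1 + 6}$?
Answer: $0$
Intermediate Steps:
$Z{\left(H \right)} = 16 - 2 \sqrt{7}$ ($Z{\left(H \right)} = 16 - 2 \sqrt{1 + 6} = 16 - 2 \sqrt{7}$)
$P = 7$ ($P = -8 + 15 = 7$)
$P Z{\left(5 \right)} 3 \cdot 0 = 7 \left(16 - 2 \sqrt{7}\right) 3 \cdot 0 = 7 \left(48 - 6 \sqrt{7}\right) 0 = 7 \cdot 0 = 0$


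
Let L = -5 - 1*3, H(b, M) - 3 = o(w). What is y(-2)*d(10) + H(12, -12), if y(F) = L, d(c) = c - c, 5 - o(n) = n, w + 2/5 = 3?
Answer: 27/5 ≈ 5.4000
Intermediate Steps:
w = 13/5 (w = -⅖ + 3 = 13/5 ≈ 2.6000)
o(n) = 5 - n
d(c) = 0
H(b, M) = 27/5 (H(b, M) = 3 + (5 - 1*13/5) = 3 + (5 - 13/5) = 3 + 12/5 = 27/5)
L = -8 (L = -5 - 3 = -8)
y(F) = -8
y(-2)*d(10) + H(12, -12) = -8*0 + 27/5 = 0 + 27/5 = 27/5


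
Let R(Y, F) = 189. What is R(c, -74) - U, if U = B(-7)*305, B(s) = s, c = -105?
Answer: 2324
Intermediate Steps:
U = -2135 (U = -7*305 = -2135)
R(c, -74) - U = 189 - 1*(-2135) = 189 + 2135 = 2324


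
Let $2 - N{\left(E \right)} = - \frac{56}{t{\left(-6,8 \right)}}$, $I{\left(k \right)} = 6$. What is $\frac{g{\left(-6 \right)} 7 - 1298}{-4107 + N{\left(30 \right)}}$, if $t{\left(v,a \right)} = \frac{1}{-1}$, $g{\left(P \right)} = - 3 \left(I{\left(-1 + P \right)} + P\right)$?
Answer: $\frac{1298}{4161} \approx 0.31194$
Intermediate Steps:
$g{\left(P \right)} = -18 - 3 P$ ($g{\left(P \right)} = - 3 \left(6 + P\right) = -18 - 3 P$)
$t{\left(v,a \right)} = -1$
$N{\left(E \right)} = -54$ ($N{\left(E \right)} = 2 - - \frac{56}{-1} = 2 - \left(-56\right) \left(-1\right) = 2 - 56 = -54$)
$\frac{g{\left(-6 \right)} 7 - 1298}{-4107 + N{\left(30 \right)}} = \frac{\left(-18 - -18\right) 7 - 1298}{-4107 - 54} = \frac{\left(-18 + 18\right) 7 - 1298}{-4161} = \left(0 \cdot 7 - 1298\right) \left(- \frac{1}{4161}\right) = \left(0 - 1298\right) \left(- \frac{1}{4161}\right) = \left(-1298\right) \left(- \frac{1}{4161}\right) = \frac{1298}{4161}$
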